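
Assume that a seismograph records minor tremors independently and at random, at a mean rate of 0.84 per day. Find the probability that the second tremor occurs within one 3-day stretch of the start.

Over the interval, μ = 0.84 × 3 = 2.52 (a 3-day stretch = 3 days).
The second arrival falls in the interval iff at least 2 events occur there: P(S_2 ≤ t) = P(N ≥ 2) = 1 − P(N ≤ 1) ≈ 0.7168.

0.7168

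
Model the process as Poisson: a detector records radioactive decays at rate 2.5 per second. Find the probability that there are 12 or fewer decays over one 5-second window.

0.5190

Over the interval, μ = 2.5 × 5 = 12.5 (a 5-second window = 5 seconds).
P(N ≤ 12) = Σ_{j=0}^{12} e^(−μ) μ^j/j! ≈ 0.5190.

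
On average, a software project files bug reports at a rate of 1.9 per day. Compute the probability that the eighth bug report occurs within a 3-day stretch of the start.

0.2159

Over the interval, μ = 1.9 × 3 = 5.7 (a 3-day stretch = 3 days).
The eighth arrival falls in the interval iff at least 8 events occur there: P(S_8 ≤ t) = P(N ≥ 8) = 1 − P(N ≤ 7) ≈ 0.2159.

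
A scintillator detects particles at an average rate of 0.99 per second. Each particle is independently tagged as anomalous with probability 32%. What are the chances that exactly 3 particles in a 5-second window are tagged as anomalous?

Thinning: the particles that are tagged as anomalous themselves form a Poisson process with rate 0.32 × 0.99 = 0.3168 per second.
Over the interval, μ = 0.3168 × 5 = 1.584 (a 5-second window = 5 seconds).
P(N = 3) = e^(−1.584) · 1.584^3/3! ≈ 0.1359.

0.1359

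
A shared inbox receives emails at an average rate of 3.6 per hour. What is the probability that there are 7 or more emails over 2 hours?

0.5796

Over the interval, μ = 3.6 × 2 = 7.2 (2 hours).
P(N ≥ 7) = 1 − P(N ≤ 6) = 1 − Σ_{j=0}^{6} e^(−μ) μ^j/j! ≈ 0.5796.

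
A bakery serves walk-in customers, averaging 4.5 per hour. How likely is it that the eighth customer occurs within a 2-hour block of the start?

Over the interval, μ = 4.5 × 2 = 9 (a 2-hour block = 2 hours).
The eighth arrival falls in the interval iff at least 8 events occur there: P(S_8 ≤ t) = P(N ≥ 8) = 1 − P(N ≤ 7) ≈ 0.6761.

0.6761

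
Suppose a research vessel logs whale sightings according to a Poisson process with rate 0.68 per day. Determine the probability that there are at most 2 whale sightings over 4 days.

Over the interval, μ = 0.68 × 4 = 2.72 (4 days).
P(N ≤ 2) = Σ_{j=0}^{2} e^(−μ) μ^j/j! ≈ 0.4887.

0.4887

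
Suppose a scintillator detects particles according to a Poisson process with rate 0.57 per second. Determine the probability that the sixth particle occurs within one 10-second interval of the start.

Over the interval, μ = 0.57 × 10 = 5.7 (a 10-second interval = 10 seconds).
The sixth arrival falls in the interval iff at least 6 events occur there: P(S_6 ≤ t) = P(N ≥ 6) = 1 − P(N ≤ 5) ≈ 0.5050.

0.5050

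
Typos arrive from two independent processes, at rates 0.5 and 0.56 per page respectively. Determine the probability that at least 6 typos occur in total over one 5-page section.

Independent Poisson processes superpose: combined rate λ = 0.5 + 0.56 = 1.06 per page.
Over the interval, μ = 1.06 × 5 = 5.3 (a 5-page section = 5 pages).
P(N ≥ 6) = 1 − P(N ≤ 5) ≈ 0.4365.

0.4365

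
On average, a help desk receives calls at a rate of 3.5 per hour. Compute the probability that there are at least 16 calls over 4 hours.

0.3306

Over the interval, μ = 3.5 × 4 = 14 (4 hours).
P(N ≥ 16) = 1 − P(N ≤ 15) = 1 − Σ_{j=0}^{15} e^(−μ) μ^j/j! ≈ 0.3306.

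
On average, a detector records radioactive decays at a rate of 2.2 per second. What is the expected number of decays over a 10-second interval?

E[N] = λt = 2.2 × 10 = 22 (a 10-second interval = 10 seconds).

22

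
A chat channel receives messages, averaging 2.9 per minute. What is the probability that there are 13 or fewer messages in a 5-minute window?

0.4125

Over the interval, μ = 2.9 × 5 = 14.5 (a 5-minute window = 5 minutes).
P(N ≤ 13) = Σ_{j=0}^{13} e^(−μ) μ^j/j! ≈ 0.4125.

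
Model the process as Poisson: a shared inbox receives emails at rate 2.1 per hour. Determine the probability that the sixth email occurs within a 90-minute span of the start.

0.0998

Over the interval, μ = 2.1 × 1.5 = 3.15 (a 90-minute span = 1.5 hours).
The sixth arrival falls in the interval iff at least 6 events occur there: P(S_6 ≤ t) = P(N ≥ 6) = 1 − P(N ≤ 5) ≈ 0.0998.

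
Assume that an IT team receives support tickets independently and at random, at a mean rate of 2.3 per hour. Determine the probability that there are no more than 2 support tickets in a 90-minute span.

0.3302

Over the interval, μ = 2.3 × 1.5 = 3.45 (a 90-minute span = 1.5 hours).
P(N ≤ 2) = Σ_{j=0}^{2} e^(−μ) μ^j/j! ≈ 0.3302.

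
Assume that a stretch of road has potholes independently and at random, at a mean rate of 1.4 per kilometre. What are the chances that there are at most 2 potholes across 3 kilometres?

Over the interval, μ = 1.4 × 3 = 4.2 (3 kilometres).
P(N ≤ 2) = Σ_{j=0}^{2} e^(−μ) μ^j/j! ≈ 0.2102.

0.2102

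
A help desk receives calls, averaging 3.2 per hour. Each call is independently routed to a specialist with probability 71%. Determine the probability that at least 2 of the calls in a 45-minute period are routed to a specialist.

0.5080

Thinning: the calls that are routed to a specialist themselves form a Poisson process with rate 0.71 × 3.2 = 2.272 per hour.
Over the interval, μ = 2.272 × 0.75 = 1.704 (a 45-minute period = 0.75 hours).
P(N ≥ 2) = 1 − P(N ≤ 1) ≈ 0.5080.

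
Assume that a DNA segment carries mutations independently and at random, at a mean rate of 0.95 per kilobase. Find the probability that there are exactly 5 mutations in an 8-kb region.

0.1057

Over the interval, μ = 0.95 × 8 = 7.6 (an 8-kb region = 8 kilobases).
P(N = 5) = e^(−μ) μ^5/5! = e^(−7.6) · 7.6^5/120 ≈ 0.1057.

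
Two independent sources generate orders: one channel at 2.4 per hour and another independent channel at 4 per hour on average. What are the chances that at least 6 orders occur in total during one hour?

0.6163

Independent Poisson processes superpose: combined rate λ = 2.4 + 4 = 6.4 per hour.
So μ = 6.4.
P(N ≥ 6) = 1 − P(N ≤ 5) ≈ 0.6163.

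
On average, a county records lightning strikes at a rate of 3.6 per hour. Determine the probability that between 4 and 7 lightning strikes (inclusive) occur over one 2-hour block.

0.4970

Over the interval, μ = 3.6 × 2 = 7.2 (a 2-hour block = 2 hours).
P(4 ≤ N ≤ 7) = Σ_{j=4}^{7} e^(−7.2) · 7.2^j/j! ≈ 0.4970.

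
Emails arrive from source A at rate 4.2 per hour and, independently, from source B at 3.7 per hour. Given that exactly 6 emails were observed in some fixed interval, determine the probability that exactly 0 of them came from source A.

Given the total, each event is independently from source A with probability p = λ_A/(λ_A+λ_B) = 4.2/7.9 ≈ 0.5316.
So K ~ Binomial(6, 4.2/7.9): P(K = 0) = C(6,0) · (4.2/7.9)^0 · (3.7/7.9)^6 ≈ 0.0106.

0.0106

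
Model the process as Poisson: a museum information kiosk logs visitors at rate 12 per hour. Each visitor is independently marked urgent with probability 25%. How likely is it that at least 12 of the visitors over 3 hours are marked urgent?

Thinning: the visitors that are marked urgent themselves form a Poisson process with rate 0.25 × 12 = 3 per hour.
Over the interval, μ = 3 × 3 = 9 (3 hours).
P(N ≥ 12) = 1 − P(N ≤ 11) ≈ 0.1970.

0.1970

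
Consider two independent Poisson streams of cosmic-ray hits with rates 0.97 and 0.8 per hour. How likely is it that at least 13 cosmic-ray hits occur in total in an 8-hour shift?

0.6571

Independent Poisson processes superpose: combined rate λ = 0.97 + 0.8 = 1.77 per hour.
Over the interval, μ = 1.77 × 8 = 14.16 (an 8-hour shift = 8 hours).
P(N ≥ 13) = 1 − P(N ≤ 12) ≈ 0.6571.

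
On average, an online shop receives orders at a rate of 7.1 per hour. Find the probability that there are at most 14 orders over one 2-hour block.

Over the interval, μ = 7.1 × 2 = 14.2 (a 2-hour block = 2 hours).
P(N ≤ 14) = Σ_{j=0}^{14} e^(−μ) μ^j/j! ≈ 0.5492.

0.5492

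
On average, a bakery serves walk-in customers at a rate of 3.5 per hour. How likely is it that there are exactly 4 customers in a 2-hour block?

0.0912

Over the interval, μ = 3.5 × 2 = 7 (a 2-hour block = 2 hours).
P(N = 4) = e^(−μ) μ^4/4! = e^(−7) · 7^4/24 ≈ 0.0912.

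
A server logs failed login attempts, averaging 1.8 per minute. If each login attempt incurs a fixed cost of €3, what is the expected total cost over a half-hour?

E[N] = 1.8 × 30 = 54 (a half-hour = 30 minutes); E[cost] = 54 × €3 = €162.

€162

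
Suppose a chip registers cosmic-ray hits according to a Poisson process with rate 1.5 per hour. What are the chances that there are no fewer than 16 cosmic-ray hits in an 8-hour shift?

0.1556

Over the interval, μ = 1.5 × 8 = 12 (an 8-hour shift = 8 hours).
P(N ≥ 16) = 1 − P(N ≤ 15) = 1 − Σ_{j=0}^{15} e^(−μ) μ^j/j! ≈ 0.1556.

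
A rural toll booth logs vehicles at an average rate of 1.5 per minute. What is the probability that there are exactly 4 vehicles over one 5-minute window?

0.0729

Over the interval, μ = 1.5 × 5 = 7.5 (a 5-minute window = 5 minutes).
P(N = 4) = e^(−μ) μ^4/4! = e^(−7.5) · 7.5^4/24 ≈ 0.0729.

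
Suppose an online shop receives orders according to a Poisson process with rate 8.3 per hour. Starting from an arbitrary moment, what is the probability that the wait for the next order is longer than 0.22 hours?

0.1611

The wait for the next event is exponential with rate λ = 8.3 per hour.
P(T > 0.22) = e^(−λt) = e^(−8.3 × 0.22) = e^(−1.826) ≈ 0.1611.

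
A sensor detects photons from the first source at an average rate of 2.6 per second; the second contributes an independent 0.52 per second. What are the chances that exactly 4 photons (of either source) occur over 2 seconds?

Independent Poisson processes superpose: combined rate λ = 2.6 + 0.52 = 3.12 per second.
Over the interval, μ = 3.12 × 2 = 6.24 (2 seconds).
P(N = 4) = e^(−6.24) · 6.24^4/4! ≈ 0.1232.

0.1232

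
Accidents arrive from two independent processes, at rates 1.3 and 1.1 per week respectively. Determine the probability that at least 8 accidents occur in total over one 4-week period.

Independent Poisson processes superpose: combined rate λ = 1.3 + 1.1 = 2.4 per week.
Over the interval, μ = 2.4 × 4 = 9.6 (a 4-week period = 4 weeks).
P(N ≥ 8) = 1 − P(N ≤ 7) ≈ 0.7416.

0.7416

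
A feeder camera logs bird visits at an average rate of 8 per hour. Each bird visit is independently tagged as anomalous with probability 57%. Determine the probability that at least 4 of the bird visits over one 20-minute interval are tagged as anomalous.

Thinning: the bird visits that are tagged as anomalous themselves form a Poisson process with rate 0.57 × 8 = 4.56 per hour.
Over the interval, μ = 4.56 × 1/3 = 1.52 (a 20-minute interval = 1/3 hours).
P(N ≥ 4) = 1 − P(N ≤ 3) ≈ 0.0682.

0.0682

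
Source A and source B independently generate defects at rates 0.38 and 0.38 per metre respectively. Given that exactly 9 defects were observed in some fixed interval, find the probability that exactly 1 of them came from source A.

0.0176

Given the total, each event is independently from source A with probability p = λ_A/(λ_A+λ_B) = 0.38/0.76 = 0.5000.
So K ~ Binomial(9, 0.38/0.76): P(K = 1) = C(9,1) · (0.38/0.76)^1 · (0.38/0.76)^8 ≈ 0.0176.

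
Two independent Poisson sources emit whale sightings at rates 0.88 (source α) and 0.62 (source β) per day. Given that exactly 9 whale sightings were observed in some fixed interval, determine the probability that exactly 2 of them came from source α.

Given the total, each event is independently from source α with probability p = λ_α/(λ_α+λ_β) = 0.88/1.5 ≈ 0.5867.
So K ~ Binomial(9, 0.88/1.5): P(K = 2) = C(9,2) · (0.88/1.5)^2 · (0.62/1.5)^7 ≈ 0.0255.

0.0255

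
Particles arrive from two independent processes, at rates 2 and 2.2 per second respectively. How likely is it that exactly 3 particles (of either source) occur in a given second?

Independent Poisson processes superpose: combined rate λ = 2 + 2.2 = 4.2 per second.
So μ = 4.2.
P(N = 3) = e^(−4.2) · 4.2^3/3! ≈ 0.1852.

0.1852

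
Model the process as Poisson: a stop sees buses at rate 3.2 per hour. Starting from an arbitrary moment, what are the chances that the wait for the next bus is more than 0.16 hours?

The wait for the next event is exponential with rate λ = 3.2 per hour.
P(T > 0.16) = e^(−λt) = e^(−3.2 × 0.16) = e^(−0.512) ≈ 0.5993.

0.5993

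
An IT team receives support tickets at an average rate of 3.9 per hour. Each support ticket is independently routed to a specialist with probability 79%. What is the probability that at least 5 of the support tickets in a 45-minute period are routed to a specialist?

Thinning: the support tickets that are routed to a specialist themselves form a Poisson process with rate 0.79 × 3.9 = 3.081 per hour.
Over the interval, μ = 3.081 × 0.75 = 2.31075 (a 45-minute period = 0.75 hours).
P(N ≥ 5) = 1 − P(N ≤ 4) ≈ 0.0850.

0.0850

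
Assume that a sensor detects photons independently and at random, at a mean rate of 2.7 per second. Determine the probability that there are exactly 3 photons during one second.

With mean μ = 2.7 per second,
P(N = 3) = e^(−μ) μ^3/3! = e^(−2.7) · 2.7^3/6 ≈ 0.2205.

0.2205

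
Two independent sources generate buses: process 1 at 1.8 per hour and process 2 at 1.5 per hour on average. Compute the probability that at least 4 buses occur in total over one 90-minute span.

Independent Poisson processes superpose: combined rate λ = 1.8 + 1.5 = 3.3 per hour.
Over the interval, μ = 3.3 × 1.5 = 4.95 (a 90-minute span = 1.5 hours).
P(N ≥ 4) = 1 − P(N ≤ 3) ≈ 0.7279.

0.7279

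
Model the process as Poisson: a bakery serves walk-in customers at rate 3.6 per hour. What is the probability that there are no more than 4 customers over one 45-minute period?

Over the interval, μ = 3.6 × 0.75 = 2.7 (a 45-minute period = 0.75 hours).
P(N ≤ 4) = Σ_{j=0}^{4} e^(−μ) μ^j/j! ≈ 0.8629.

0.8629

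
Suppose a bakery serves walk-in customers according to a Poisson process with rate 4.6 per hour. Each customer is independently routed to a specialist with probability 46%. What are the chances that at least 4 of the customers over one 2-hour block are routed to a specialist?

Thinning: the customers that are routed to a specialist themselves form a Poisson process with rate 0.46 × 4.6 = 2.116 per hour.
Over the interval, μ = 2.116 × 2 = 4.232 (a 2-hour block = 2 hours).
P(N ≥ 4) = 1 − P(N ≤ 3) ≈ 0.6105.

0.6105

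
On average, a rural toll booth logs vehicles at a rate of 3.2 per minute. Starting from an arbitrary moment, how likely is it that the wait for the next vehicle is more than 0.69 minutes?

The wait for the next event is exponential with rate λ = 3.2 per minute.
P(T > 0.69) = e^(−λt) = e^(−3.2 × 0.69) = e^(−2.208) ≈ 0.1099.

0.1099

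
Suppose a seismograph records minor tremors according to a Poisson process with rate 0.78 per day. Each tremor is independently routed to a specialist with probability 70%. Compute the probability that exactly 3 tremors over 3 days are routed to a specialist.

0.1424

Thinning: the tremors that are routed to a specialist themselves form a Poisson process with rate 0.7 × 0.78 = 0.546 per day.
Over the interval, μ = 0.546 × 3 = 1.638 (3 days).
P(N = 3) = e^(−1.638) · 1.638^3/3! ≈ 0.1424.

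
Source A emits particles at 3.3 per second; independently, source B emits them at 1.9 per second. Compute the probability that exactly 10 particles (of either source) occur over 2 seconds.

0.1241

Independent Poisson processes superpose: combined rate λ = 3.3 + 1.9 = 5.2 per second.
Over the interval, μ = 5.2 × 2 = 10.4 (2 seconds).
P(N = 10) = e^(−10.4) · 10.4^10/10! ≈ 0.1241.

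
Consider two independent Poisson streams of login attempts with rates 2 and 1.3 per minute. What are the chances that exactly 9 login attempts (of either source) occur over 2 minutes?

0.0891

Independent Poisson processes superpose: combined rate λ = 2 + 1.3 = 3.3 per minute.
Over the interval, μ = 3.3 × 2 = 6.6 (2 minutes).
P(N = 9) = e^(−6.6) · 6.6^9/9! ≈ 0.0891.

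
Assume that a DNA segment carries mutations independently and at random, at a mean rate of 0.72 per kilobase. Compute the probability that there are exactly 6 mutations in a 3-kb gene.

0.0163

Over the interval, μ = 0.72 × 3 = 2.16 (a 3-kb gene = 3 kilobases).
P(N = 6) = e^(−μ) μ^6/6! = e^(−2.16) · 2.16^6/720 ≈ 0.0163.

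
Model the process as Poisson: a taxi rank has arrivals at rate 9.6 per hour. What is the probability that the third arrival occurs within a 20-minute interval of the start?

Over the interval, μ = 9.6 × 1/3 = 3.2 (a 20-minute interval = 1/3 hours).
The third arrival falls in the interval iff at least 3 events occur there: P(S_3 ≤ t) = P(N ≥ 3) = 1 − P(N ≤ 2) ≈ 0.6201.

0.6201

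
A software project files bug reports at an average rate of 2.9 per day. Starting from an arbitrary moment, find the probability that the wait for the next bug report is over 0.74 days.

0.1170

The wait for the next event is exponential with rate λ = 2.9 per day.
P(T > 0.74) = e^(−λt) = e^(−2.9 × 0.74) = e^(−2.146) ≈ 0.1170.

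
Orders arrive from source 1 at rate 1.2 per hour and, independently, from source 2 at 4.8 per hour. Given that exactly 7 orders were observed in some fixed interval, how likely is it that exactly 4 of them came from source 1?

Given the total, each event is independently from source 1 with probability p = λ_1/(λ_1+λ_2) = 1.2/6 = 0.2000.
So K ~ Binomial(7, 1.2/6): P(K = 4) = C(7,4) · (1.2/6)^4 · (4.8/6)^3 ≈ 0.0287.

0.0287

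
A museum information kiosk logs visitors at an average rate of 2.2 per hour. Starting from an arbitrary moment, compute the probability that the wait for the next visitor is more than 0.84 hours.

0.1576

The wait for the next event is exponential with rate λ = 2.2 per hour.
P(T > 0.84) = e^(−λt) = e^(−2.2 × 0.84) = e^(−1.848) ≈ 0.1576.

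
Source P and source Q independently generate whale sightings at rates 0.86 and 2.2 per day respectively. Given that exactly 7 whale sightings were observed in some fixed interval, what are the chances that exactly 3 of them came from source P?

Given the total, each event is independently from source P with probability p = λ_P/(λ_P+λ_Q) = 0.86/3.06 ≈ 0.2810.
So K ~ Binomial(7, 0.86/3.06): P(K = 3) = C(7,3) · (0.86/3.06)^3 · (2.2/3.06)^4 ≈ 0.2076.

0.2076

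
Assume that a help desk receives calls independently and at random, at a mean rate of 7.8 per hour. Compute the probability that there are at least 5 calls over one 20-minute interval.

0.1226

Over the interval, μ = 7.8 × 1/3 = 2.6 (a 20-minute interval = 1/3 hours).
P(N ≥ 5) = 1 − P(N ≤ 4) = 1 − Σ_{j=0}^{4} e^(−μ) μ^j/j! ≈ 0.1226.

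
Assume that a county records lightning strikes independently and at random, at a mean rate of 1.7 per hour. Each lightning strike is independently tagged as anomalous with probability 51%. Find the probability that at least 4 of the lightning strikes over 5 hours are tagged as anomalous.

Thinning: the lightning strikes that are tagged as anomalous themselves form a Poisson process with rate 0.51 × 1.7 = 0.867 per hour.
Over the interval, μ = 0.867 × 5 = 4.335 (5 hours).
P(N ≥ 4) = 1 − P(N ≤ 3) ≈ 0.6291.

0.6291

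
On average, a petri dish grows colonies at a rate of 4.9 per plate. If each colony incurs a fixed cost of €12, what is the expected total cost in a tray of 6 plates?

€352.8

E[N] = 4.9 × 6 = 29.4 (a tray of 6 plates = 6 plates); E[cost] = 29.4 × €12 = €352.8.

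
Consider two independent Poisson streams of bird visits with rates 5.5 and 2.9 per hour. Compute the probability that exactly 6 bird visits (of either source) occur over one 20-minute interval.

0.0407

Independent Poisson processes superpose: combined rate λ = 5.5 + 2.9 = 8.4 per hour.
Over the interval, μ = 8.4 × 1/3 = 2.8 (a 20-minute interval = 1/3 hours).
P(N = 6) = e^(−2.8) · 2.8^6/6! ≈ 0.0407.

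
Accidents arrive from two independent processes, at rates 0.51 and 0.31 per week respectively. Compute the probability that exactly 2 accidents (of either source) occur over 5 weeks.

Independent Poisson processes superpose: combined rate λ = 0.51 + 0.31 = 0.82 per week.
Over the interval, μ = 0.82 × 5 = 4.1 (5 weeks).
P(N = 2) = e^(−4.1) · 4.1^2/2! ≈ 0.1393.

0.1393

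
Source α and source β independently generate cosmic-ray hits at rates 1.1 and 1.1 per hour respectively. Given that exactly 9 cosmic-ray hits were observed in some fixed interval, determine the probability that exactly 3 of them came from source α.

0.1641

Given the total, each event is independently from source α with probability p = λ_α/(λ_α+λ_β) = 1.1/2.2 = 0.5000.
So K ~ Binomial(9, 1.1/2.2): P(K = 3) = C(9,3) · (1.1/2.2)^3 · (1.1/2.2)^6 ≈ 0.1641.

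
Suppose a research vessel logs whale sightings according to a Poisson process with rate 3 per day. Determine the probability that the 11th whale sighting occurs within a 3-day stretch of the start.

Over the interval, μ = 3 × 3 = 9 (a 3-day stretch = 3 days).
The 11th arrival falls in the interval iff at least 11 events occur there: P(S_11 ≤ t) = P(N ≥ 11) = 1 − P(N ≤ 10) ≈ 0.2940.

0.2940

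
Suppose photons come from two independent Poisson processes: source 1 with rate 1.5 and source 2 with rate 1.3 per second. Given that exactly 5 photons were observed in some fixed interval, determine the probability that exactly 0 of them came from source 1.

0.0216

Given the total, each event is independently from source 1 with probability p = λ_1/(λ_1+λ_2) = 1.5/2.8 ≈ 0.5357.
So K ~ Binomial(5, 1.5/2.8): P(K = 0) = C(5,0) · (1.5/2.8)^0 · (1.3/2.8)^5 ≈ 0.0216.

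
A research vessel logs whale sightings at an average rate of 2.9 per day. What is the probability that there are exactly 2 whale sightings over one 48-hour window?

0.0509

Over the interval, μ = 2.9 × 2 = 5.8 (a 48-hour window = 2 days).
P(N = 2) = e^(−μ) μ^2/2! = e^(−5.8) · 5.8^2/2 ≈ 0.0509.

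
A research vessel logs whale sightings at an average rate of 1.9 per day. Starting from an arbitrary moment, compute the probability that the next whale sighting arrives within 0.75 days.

0.7595

Inter-arrival times are exponential with rate λ = 1.9 per day.
P(T ≤ 0.75) = 1 − e^(−λt) = 1 − e^(−1.9 × 0.75) = 1 − e^(−1.425) ≈ 0.7595.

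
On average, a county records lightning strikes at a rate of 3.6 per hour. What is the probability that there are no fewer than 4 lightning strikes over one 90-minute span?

0.7867

Over the interval, μ = 3.6 × 1.5 = 5.4 (a 90-minute span = 1.5 hours).
P(N ≥ 4) = 1 − P(N ≤ 3) = 1 − Σ_{j=0}^{3} e^(−μ) μ^j/j! ≈ 0.7867.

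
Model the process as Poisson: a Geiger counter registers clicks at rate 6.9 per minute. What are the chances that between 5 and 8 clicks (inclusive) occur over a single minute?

With mean μ = 6.9 per minute,
P(5 ≤ N ≤ 8) = Σ_{j=5}^{8} e^(−6.9) · 6.9^j/j! ≈ 0.5597.

0.5597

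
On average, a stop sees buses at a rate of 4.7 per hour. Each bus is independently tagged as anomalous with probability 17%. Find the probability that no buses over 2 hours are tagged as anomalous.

0.2023

Thinning: the buses that are tagged as anomalous themselves form a Poisson process with rate 0.17 × 4.7 = 0.799 per hour.
Over the interval, μ = 0.799 × 2 = 1.598 (2 hours).
P(N = 0) = e^(−1.598) · 1.598^0/0! ≈ 0.2023.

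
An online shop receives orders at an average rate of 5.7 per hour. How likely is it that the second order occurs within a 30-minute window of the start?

0.7773

Over the interval, μ = 5.7 × 0.5 = 2.85 (a 30-minute window = 0.5 hours).
The second arrival falls in the interval iff at least 2 events occur there: P(S_2 ≤ t) = P(N ≥ 2) = 1 − P(N ≤ 1) ≈ 0.7773.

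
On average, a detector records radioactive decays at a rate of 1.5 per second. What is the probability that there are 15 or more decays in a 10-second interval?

Over the interval, μ = 1.5 × 10 = 15 (a 10-second interval = 10 seconds).
P(N ≥ 15) = 1 − P(N ≤ 14) = 1 − Σ_{j=0}^{14} e^(−μ) μ^j/j! ≈ 0.5343.

0.5343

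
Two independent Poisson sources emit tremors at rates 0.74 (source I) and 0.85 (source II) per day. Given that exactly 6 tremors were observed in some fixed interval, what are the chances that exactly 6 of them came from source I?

0.0102

Given the total, each event is independently from source I with probability p = λ_I/(λ_I+λ_II) = 0.74/1.59 ≈ 0.4654.
So K ~ Binomial(6, 0.74/1.59): P(K = 6) = C(6,6) · (0.74/1.59)^6 · (0.85/1.59)^0 ≈ 0.0102.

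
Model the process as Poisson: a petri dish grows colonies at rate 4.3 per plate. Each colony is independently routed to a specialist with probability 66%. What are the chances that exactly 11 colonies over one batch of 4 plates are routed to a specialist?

0.1187

Thinning: the colonies that are routed to a specialist themselves form a Poisson process with rate 0.66 × 4.3 = 2.838 per plate.
Over the interval, μ = 2.838 × 4 = 11.352 (a batch of 4 plates = 4 plates).
P(N = 11) = e^(−11.352) · 11.352^11/11! ≈ 0.1187.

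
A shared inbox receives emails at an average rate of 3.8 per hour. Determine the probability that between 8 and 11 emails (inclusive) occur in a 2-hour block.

0.4047

Over the interval, μ = 3.8 × 2 = 7.6 (a 2-hour block = 2 hours).
P(8 ≤ N ≤ 11) = Σ_{j=8}^{11} e^(−7.6) · 7.6^j/j! ≈ 0.4047.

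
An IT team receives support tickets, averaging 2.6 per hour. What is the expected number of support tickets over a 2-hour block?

E[N] = λt = 2.6 × 2 = 5.2 (a 2-hour block = 2 hours).

5.2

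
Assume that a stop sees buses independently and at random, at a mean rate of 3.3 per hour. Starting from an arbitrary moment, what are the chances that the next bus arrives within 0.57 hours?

Inter-arrival times are exponential with rate λ = 3.3 per hour.
P(T ≤ 0.57) = 1 − e^(−λt) = 1 − e^(−3.3 × 0.57) = 1 − e^(−1.881) ≈ 0.8476.

0.8476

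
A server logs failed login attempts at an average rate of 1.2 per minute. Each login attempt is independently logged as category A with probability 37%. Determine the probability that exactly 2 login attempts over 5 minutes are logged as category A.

Thinning: the login attempts that are logged as category A themselves form a Poisson process with rate 0.37 × 1.2 = 0.444 per minute.
Over the interval, μ = 0.444 × 5 = 2.22 (5 minutes).
P(N = 2) = e^(−2.22) · 2.22^2/2! ≈ 0.2676.

0.2676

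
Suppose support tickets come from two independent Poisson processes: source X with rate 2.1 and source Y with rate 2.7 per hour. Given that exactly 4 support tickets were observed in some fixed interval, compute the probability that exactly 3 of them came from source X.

0.1884

Given the total, each event is independently from source X with probability p = λ_X/(λ_X+λ_Y) = 2.1/4.8 = 0.4375.
So K ~ Binomial(4, 2.1/4.8): P(K = 3) = C(4,3) · (2.1/4.8)^3 · (2.7/4.8)^1 ≈ 0.1884.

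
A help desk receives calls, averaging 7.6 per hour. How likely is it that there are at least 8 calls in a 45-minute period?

0.2159

Over the interval, μ = 7.6 × 0.75 = 5.7 (a 45-minute period = 0.75 hours).
P(N ≥ 8) = 1 − P(N ≤ 7) = 1 − Σ_{j=0}^{7} e^(−μ) μ^j/j! ≈ 0.2159.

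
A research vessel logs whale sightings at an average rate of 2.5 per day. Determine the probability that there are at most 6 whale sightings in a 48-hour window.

Over the interval, μ = 2.5 × 2 = 5 (a 48-hour window = 2 days).
P(N ≤ 6) = Σ_{j=0}^{6} e^(−μ) μ^j/j! ≈ 0.7622.

0.7622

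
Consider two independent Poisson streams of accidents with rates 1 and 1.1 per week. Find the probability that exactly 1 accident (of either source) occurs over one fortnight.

Independent Poisson processes superpose: combined rate λ = 1 + 1.1 = 2.1 per week.
Over the interval, μ = 2.1 × 2 = 4.2 (a fortnight = 2 weeks).
P(N = 1) = e^(−4.2) · 4.2^1/1! ≈ 0.0630.

0.0630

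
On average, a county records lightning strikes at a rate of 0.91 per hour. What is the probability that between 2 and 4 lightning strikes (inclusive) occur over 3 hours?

Over the interval, μ = 0.91 × 3 = 2.73 (3 hours).
P(2 ≤ N ≤ 4) = Σ_{j=2}^{4} e^(−2.73) · 2.73^j/j! ≈ 0.6151.

0.6151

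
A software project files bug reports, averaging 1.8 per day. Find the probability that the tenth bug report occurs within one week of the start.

Over the interval, μ = 1.8 × 7 = 12.6 (a week = 7 days).
The tenth arrival falls in the interval iff at least 10 events occur there: P(S_10 ≤ t) = P(N ≥ 10) = 1 − P(N ≤ 9) ≈ 0.8061.

0.8061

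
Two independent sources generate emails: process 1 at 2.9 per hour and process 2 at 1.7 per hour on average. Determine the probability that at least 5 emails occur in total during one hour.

0.4868

Independent Poisson processes superpose: combined rate λ = 2.9 + 1.7 = 4.6 per hour.
So μ = 4.6.
P(N ≥ 5) = 1 − P(N ≤ 4) ≈ 0.4868.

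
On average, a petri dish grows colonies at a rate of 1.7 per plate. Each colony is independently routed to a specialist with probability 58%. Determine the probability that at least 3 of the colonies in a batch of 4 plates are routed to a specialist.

Thinning: the colonies that are routed to a specialist themselves form a Poisson process with rate 0.58 × 1.7 = 0.986 per plate.
Over the interval, μ = 0.986 × 4 = 3.944 (a batch of 4 plates = 4 plates).
P(N ≥ 3) = 1 − P(N ≤ 2) ≈ 0.7536.

0.7536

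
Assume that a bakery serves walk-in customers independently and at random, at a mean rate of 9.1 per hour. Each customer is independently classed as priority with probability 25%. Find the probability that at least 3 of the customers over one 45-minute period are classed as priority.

Thinning: the customers that are classed as priority themselves form a Poisson process with rate 0.25 × 9.1 = 2.275 per hour.
Over the interval, μ = 2.275 × 0.75 = 1.70625 (a 45-minute period = 0.75 hours).
P(N ≥ 3) = 1 − P(N ≤ 2) ≈ 0.2444.

0.2444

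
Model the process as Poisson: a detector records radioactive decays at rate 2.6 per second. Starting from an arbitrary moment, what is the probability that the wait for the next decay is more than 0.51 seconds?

0.2655

The wait for the next event is exponential with rate λ = 2.6 per second.
P(T > 0.51) = e^(−λt) = e^(−2.6 × 0.51) = e^(−1.326) ≈ 0.2655.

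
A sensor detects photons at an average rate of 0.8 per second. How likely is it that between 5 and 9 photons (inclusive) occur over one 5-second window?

0.3630

Over the interval, μ = 0.8 × 5 = 4 (a 5-second window = 5 seconds).
P(5 ≤ N ≤ 9) = Σ_{j=5}^{9} e^(−4) · 4^j/j! ≈ 0.3630.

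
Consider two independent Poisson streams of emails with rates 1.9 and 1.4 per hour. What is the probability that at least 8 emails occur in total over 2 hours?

0.3419

Independent Poisson processes superpose: combined rate λ = 1.9 + 1.4 = 3.3 per hour.
Over the interval, μ = 3.3 × 2 = 6.6 (2 hours).
P(N ≥ 8) = 1 − P(N ≤ 7) ≈ 0.3419.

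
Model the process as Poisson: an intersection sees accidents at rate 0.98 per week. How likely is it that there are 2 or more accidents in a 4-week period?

0.9024

Over the interval, μ = 0.98 × 4 = 3.92 (a 4-week period = 4 weeks).
P(N ≥ 2) = 1 − P(N ≤ 1) = 1 − Σ_{j=0}^{1} e^(−μ) μ^j/j! ≈ 0.9024.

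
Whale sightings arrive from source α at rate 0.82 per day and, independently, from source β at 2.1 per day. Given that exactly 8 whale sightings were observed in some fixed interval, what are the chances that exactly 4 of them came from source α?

0.1165

Given the total, each event is independently from source α with probability p = λ_α/(λ_α+λ_β) = 0.82/2.92 ≈ 0.2808.
So K ~ Binomial(8, 0.82/2.92): P(K = 4) = C(8,4) · (0.82/2.92)^4 · (2.1/2.92)^4 ≈ 0.1165.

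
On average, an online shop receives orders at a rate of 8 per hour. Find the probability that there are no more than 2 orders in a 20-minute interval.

0.5018

Over the interval, μ = 8 × 1/3 ≈ 2.66667 (a 20-minute interval = 1/3 hours).
P(N ≤ 2) = Σ_{j=0}^{2} e^(−μ) μ^j/j! ≈ 0.5018.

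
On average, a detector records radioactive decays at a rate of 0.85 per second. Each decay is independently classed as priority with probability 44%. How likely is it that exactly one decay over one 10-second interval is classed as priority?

0.0888

Thinning: the decays that are classed as priority themselves form a Poisson process with rate 0.44 × 0.85 = 0.374 per second.
Over the interval, μ = 0.374 × 10 = 3.74 (a 10-second interval = 10 seconds).
P(N = 1) = e^(−3.74) · 3.74^1/1! ≈ 0.0888.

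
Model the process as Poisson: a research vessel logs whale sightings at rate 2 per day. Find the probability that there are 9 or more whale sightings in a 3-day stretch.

0.1528

Over the interval, μ = 2 × 3 = 6 (a 3-day stretch = 3 days).
P(N ≥ 9) = 1 − P(N ≤ 8) = 1 − Σ_{j=0}^{8} e^(−μ) μ^j/j! ≈ 0.1528.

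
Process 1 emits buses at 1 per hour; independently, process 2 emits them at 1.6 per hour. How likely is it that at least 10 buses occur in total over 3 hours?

0.2589

Independent Poisson processes superpose: combined rate λ = 1 + 1.6 = 2.6 per hour.
Over the interval, μ = 2.6 × 3 = 7.8 (3 hours).
P(N ≥ 10) = 1 − P(N ≤ 9) ≈ 0.2589.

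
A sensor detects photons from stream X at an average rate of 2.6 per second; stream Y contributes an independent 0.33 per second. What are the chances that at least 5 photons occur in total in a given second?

Independent Poisson processes superpose: combined rate λ = 2.6 + 0.33 = 2.93 per second.
So μ = 2.93.
P(N ≥ 5) = 1 − P(N ≤ 4) ≈ 0.1731.

0.1731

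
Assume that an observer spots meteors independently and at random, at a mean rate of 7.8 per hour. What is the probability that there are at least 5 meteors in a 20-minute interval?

Over the interval, μ = 7.8 × 1/3 = 2.6 (a 20-minute interval = 1/3 hours).
P(N ≥ 5) = 1 − P(N ≤ 4) = 1 − Σ_{j=0}^{4} e^(−μ) μ^j/j! ≈ 0.1226.

0.1226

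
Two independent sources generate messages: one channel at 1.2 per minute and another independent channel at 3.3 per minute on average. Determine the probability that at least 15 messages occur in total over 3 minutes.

Independent Poisson processes superpose: combined rate λ = 1.2 + 3.3 = 4.5 per minute.
Over the interval, μ = 4.5 × 3 = 13.5 (3 minutes).
P(N ≥ 15) = 1 − P(N ≤ 14) ≈ 0.3767.

0.3767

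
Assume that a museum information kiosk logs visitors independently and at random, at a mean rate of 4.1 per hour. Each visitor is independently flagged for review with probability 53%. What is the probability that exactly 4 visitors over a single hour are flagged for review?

0.1058

Thinning: the visitors that are flagged for review themselves form a Poisson process with rate 0.53 × 4.1 = 2.173 per hour.
So μ = 2.173.
P(N = 4) = e^(−2.173) · 2.173^4/4! ≈ 0.1058.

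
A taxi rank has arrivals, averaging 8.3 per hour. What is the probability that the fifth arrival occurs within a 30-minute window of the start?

0.4004

Over the interval, μ = 8.3 × 0.5 = 4.15 (a 30-minute window = 0.5 hours).
The fifth arrival falls in the interval iff at least 5 events occur there: P(S_5 ≤ t) = P(N ≥ 5) = 1 − P(N ≤ 4) ≈ 0.4004.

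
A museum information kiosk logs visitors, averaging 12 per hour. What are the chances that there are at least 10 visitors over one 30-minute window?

Over the interval, μ = 12 × 0.5 = 6 (a 30-minute window = 0.5 hours).
P(N ≥ 10) = 1 − P(N ≤ 9) = 1 − Σ_{j=0}^{9} e^(−μ) μ^j/j! ≈ 0.0839.

0.0839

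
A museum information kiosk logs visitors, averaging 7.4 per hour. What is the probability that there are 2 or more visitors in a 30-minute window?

Over the interval, μ = 7.4 × 0.5 = 3.7 (a 30-minute window = 0.5 hours).
P(N ≥ 2) = 1 − P(N ≤ 1) = 1 − Σ_{j=0}^{1} e^(−μ) μ^j/j! ≈ 0.8838.

0.8838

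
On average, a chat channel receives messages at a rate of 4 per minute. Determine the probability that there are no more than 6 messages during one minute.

With mean μ = 4 per minute,
P(N ≤ 6) = Σ_{j=0}^{6} e^(−μ) μ^j/j! ≈ 0.8893.

0.8893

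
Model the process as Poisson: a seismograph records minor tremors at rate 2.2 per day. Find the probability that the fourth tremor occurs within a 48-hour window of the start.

0.6406

Over the interval, μ = 2.2 × 2 = 4.4 (a 48-hour window = 2 days).
The fourth arrival falls in the interval iff at least 4 events occur there: P(S_4 ≤ t) = P(N ≥ 4) = 1 − P(N ≤ 3) ≈ 0.6406.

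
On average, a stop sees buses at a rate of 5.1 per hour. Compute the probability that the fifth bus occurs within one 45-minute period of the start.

0.3370

Over the interval, μ = 5.1 × 0.75 = 3.825 (a 45-minute period = 0.75 hours).
The fifth arrival falls in the interval iff at least 5 events occur there: P(S_5 ≤ t) = P(N ≥ 5) = 1 − P(N ≤ 4) ≈ 0.3370.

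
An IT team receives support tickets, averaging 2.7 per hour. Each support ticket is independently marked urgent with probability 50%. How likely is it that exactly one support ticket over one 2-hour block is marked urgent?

0.1815

Thinning: the support tickets that are marked urgent themselves form a Poisson process with rate 0.5 × 2.7 = 1.35 per hour.
Over the interval, μ = 1.35 × 2 = 2.7 (a 2-hour block = 2 hours).
P(N = 1) = e^(−2.7) · 2.7^1/1! ≈ 0.1815.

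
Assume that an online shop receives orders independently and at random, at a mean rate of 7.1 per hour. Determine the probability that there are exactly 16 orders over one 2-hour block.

0.0889

Over the interval, μ = 7.1 × 2 = 14.2 (a 2-hour block = 2 hours).
P(N = 16) = e^(−μ) μ^16/16! = e^(−14.2) · 14.2^16/20922789888000 ≈ 0.0889.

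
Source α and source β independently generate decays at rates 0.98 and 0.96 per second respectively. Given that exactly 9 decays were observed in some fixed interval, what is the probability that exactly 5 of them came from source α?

0.2485

Given the total, each event is independently from source α with probability p = λ_α/(λ_α+λ_β) = 0.98/1.94 ≈ 0.5052.
So K ~ Binomial(9, 0.98/1.94): P(K = 5) = C(9,5) · (0.98/1.94)^5 · (0.96/1.94)^4 ≈ 0.2485.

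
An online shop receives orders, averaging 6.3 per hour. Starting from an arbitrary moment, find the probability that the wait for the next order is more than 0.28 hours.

The wait for the next event is exponential with rate λ = 6.3 per hour.
P(T > 0.28) = e^(−λt) = e^(−6.3 × 0.28) = e^(−1.764) ≈ 0.1714.

0.1714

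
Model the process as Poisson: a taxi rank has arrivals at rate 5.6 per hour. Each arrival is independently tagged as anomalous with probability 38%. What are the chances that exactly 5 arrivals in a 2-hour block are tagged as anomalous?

0.1650

Thinning: the arrivals that are tagged as anomalous themselves form a Poisson process with rate 0.38 × 5.6 = 2.128 per hour.
Over the interval, μ = 2.128 × 2 = 4.256 (a 2-hour block = 2 hours).
P(N = 5) = e^(−4.256) · 4.256^5/5! ≈ 0.1650.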